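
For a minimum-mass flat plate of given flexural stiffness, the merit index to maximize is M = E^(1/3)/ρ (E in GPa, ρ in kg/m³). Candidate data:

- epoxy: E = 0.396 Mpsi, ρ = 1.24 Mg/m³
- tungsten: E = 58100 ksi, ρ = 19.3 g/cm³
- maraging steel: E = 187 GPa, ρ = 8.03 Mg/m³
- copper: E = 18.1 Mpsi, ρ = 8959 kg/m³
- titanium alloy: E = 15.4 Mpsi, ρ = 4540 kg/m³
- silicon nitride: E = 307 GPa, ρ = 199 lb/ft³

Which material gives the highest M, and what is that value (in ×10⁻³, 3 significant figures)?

Normalizing units and computing the index:
  epoxy: E = 2.730 GPa, ρ = 1240 kg/m³
  tungsten: E = 400.6 GPa, ρ = 19300 kg/m³
  maraging steel: E = 187.0 GPa, ρ = 8030 kg/m³
  copper: E = 124.8 GPa, ρ = 8959 kg/m³
  titanium alloy: E = 106.2 GPa, ρ = 4540 kg/m³
  silicon nitride: E = 307.0 GPa, ρ = 3188 kg/m³
  silicon nitride: M = 2.12×10⁻³
  epoxy: M = 1.13×10⁻³
  titanium alloy: M = 1.04×10⁻³
  maraging steel: M = 0.712×10⁻³
  copper: M = 0.558×10⁻³
  tungsten: M = 0.382×10⁻³
Silicon nitride has the largest M.

silicon nitride, M = 2.12×10⁻³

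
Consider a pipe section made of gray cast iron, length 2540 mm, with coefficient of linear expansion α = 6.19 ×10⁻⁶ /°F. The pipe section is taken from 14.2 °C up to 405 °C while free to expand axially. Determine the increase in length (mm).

11.1 mm

Convert α: 6.19×10⁻⁶/°F × (9/5) = 11.1×10⁻⁶/K.
ΔT = 405 − 14.2 = 390.8 K.
ΔL = α·L₀·ΔT = 11.1×10⁻⁶ × 2540 mm × 390.8 K = 11.1 mm.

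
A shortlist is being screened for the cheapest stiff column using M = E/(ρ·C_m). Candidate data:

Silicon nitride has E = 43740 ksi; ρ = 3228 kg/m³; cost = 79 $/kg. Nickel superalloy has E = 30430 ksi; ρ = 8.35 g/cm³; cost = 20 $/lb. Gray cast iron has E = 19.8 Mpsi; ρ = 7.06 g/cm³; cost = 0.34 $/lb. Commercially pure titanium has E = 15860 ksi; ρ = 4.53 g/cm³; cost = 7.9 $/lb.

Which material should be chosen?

Putting every candidate on a common basis:
  silicon nitride: E = 301.6 GPa, ρ = 3228 kg/m³, cost = 79.00 $/kg
  nickel superalloy: E = 209.8 GPa, ρ = 8350 kg/m³, cost = 44.09 $/kg
  gray cast iron: E = 136.5 GPa, ρ = 7060 kg/m³, cost = 0.7496 $/kg
  commercially pure titanium: E = 109.4 GPa, ρ = 4530 kg/m³, cost = 17.42 $/kg
  gray cast iron: M = 25.8 MN·m per $
  commercially pure titanium: M = 1.39 MN·m per $
  silicon nitride: M = 1.18 MN·m per $
  nickel superalloy: M = 0.570 MN·m per $
Gray cast iron has the largest M.

gray cast iron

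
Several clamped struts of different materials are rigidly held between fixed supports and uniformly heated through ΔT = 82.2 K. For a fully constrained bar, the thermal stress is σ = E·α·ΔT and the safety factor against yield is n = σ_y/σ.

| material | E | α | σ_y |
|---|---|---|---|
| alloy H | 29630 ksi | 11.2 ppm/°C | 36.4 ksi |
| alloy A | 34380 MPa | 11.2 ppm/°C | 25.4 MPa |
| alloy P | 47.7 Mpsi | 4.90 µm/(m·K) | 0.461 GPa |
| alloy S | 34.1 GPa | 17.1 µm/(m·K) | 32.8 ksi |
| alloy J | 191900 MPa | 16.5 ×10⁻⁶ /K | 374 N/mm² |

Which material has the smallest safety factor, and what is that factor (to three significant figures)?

alloy A, n = 0.802

In consistent units (E in GPa, α in ×10⁻⁶/K, σ_y in MPa):
  alloy H: E = 204.3, α = 11.2, σ_y = 251.0 → σ = 188 MPa, n = 1.33
  alloy A: E = 34.38, α = 11.2, σ_y = 25.40 → σ = 31.7 MPa, n = 0.802
  alloy P: E = 328.9, α = 4.90, σ_y = 461.0 → σ = 132 MPa, n = 3.48
  alloy S: E = 34.10, α = 17.1, σ_y = 226.1 → σ = 47.9 MPa, n = 4.72
  alloy J: E = 191.9, α = 16.5, σ_y = 374.0 → σ = 260 MPa, n = 1.44
Alloy A has the lowest safety factor, n = 0.802.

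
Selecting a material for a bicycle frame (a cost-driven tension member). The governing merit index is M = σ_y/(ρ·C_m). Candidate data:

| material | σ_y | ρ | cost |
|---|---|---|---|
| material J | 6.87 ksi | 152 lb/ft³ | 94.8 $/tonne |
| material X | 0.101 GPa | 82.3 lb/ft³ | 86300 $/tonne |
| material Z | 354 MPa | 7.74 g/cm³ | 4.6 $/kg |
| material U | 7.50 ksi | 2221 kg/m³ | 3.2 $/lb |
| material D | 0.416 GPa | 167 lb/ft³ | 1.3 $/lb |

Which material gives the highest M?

Convert each candidate to consistent units, then evaluate M:
  material J: σ_y = 47.37 MPa, ρ = 2435 kg/m³, cost = 0.09480 $/kg
  material X: σ_y = 101.0 MPa, ρ = 1318 kg/m³, cost = 86.30 $/kg
  material Z: σ_y = 354.0 MPa, ρ = 7740 kg/m³, cost = 4.600 $/kg
  material U: σ_y = 51.71 MPa, ρ = 2221 kg/m³, cost = 7.055 $/kg
  material D: σ_y = 416.0 MPa, ρ = 2675 kg/m³, cost = 2.866 $/kg
  material J: M = 205 kN·m per $
  material D: M = 54.3 kN·m per $
  material Z: M = 9.94 kN·m per $
  material U: M = 3.30 kN·m per $
  material X: M = 0.888 kN·m per $
The maximum is for material J.

material J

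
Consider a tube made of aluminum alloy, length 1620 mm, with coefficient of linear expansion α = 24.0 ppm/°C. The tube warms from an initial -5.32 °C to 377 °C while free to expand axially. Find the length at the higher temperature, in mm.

1634.9 mm

ΔT = 377 − (-5.32) = 382.3 K.
ΔL = α·L₀·ΔT = 24.0×10⁻⁶ × 1620 mm × 382.3 K = 14.9 mm.
L = L₀ + ΔL = 1620 + 14.9 = 1634.9 mm.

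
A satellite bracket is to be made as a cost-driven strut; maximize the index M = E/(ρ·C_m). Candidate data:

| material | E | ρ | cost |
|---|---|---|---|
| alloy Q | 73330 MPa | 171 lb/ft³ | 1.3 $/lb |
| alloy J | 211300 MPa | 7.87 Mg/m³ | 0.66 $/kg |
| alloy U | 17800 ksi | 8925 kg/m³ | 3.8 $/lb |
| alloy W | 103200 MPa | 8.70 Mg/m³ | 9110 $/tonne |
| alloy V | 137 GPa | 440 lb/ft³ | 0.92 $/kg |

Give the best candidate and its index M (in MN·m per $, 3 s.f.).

In SI units:
  alloy Q: E = 73.33 GPa, ρ = 2739 kg/m³, cost = 2.866 $/kg
  alloy J: E = 211.3 GPa, ρ = 7870 kg/m³, cost = 0.6600 $/kg
  alloy U: E = 122.7 GPa, ρ = 8925 kg/m³, cost = 8.377 $/kg
  alloy W: E = 103.2 GPa, ρ = 8700 kg/m³, cost = 9.110 $/kg
  alloy V: E = 137.0 GPa, ρ = 7048 kg/m³, cost = 0.9200 $/kg
  alloy J: M = 40.7 MN·m per $
  alloy V: M = 21.1 MN·m per $
  alloy Q: M = 9.34 MN·m per $
  alloy U: M = 1.64 MN·m per $
  alloy W: M = 1.30 MN·m per $
Alloy J has the largest M.

alloy J, M = 40.7 MN·m per $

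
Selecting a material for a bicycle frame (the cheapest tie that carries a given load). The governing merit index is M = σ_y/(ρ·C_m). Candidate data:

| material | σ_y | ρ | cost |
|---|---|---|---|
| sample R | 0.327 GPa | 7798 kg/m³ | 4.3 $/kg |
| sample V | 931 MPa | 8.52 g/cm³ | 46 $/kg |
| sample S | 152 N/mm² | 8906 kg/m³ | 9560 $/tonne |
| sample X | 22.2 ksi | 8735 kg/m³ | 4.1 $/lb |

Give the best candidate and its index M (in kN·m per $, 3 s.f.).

sample R, M = 9.75 kN·m per $

In SI units:
  sample R: σ_y = 327.0 MPa, ρ = 7798 kg/m³, cost = 4.300 $/kg
  sample V: σ_y = 931.0 MPa, ρ = 8520 kg/m³, cost = 46.00 $/kg
  sample S: σ_y = 152.0 MPa, ρ = 8906 kg/m³, cost = 9.560 $/kg
  sample X: σ_y = 153.1 MPa, ρ = 8735 kg/m³, cost = 9.039 $/kg
  sample R: M = 9.75 kN·m per $
  sample V: M = 2.38 kN·m per $
  sample X: M = 1.94 kN·m per $
  sample S: M = 1.79 kN·m per $
The maximum is for sample R.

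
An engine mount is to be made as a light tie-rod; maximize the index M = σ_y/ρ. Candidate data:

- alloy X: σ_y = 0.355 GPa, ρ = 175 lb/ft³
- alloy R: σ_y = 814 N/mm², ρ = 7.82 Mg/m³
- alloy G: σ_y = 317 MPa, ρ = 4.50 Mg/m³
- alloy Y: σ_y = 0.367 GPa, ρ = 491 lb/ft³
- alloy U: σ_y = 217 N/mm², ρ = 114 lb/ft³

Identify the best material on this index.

alloy X

In SI units:
  alloy X: σ_y = 355.0 MPa, ρ = 2803 kg/m³
  alloy R: σ_y = 814.0 MPa, ρ = 7820 kg/m³
  alloy G: σ_y = 317.0 MPa, ρ = 4500 kg/m³
  alloy Y: σ_y = 367.0 MPa, ρ = 7865 kg/m³
  alloy U: σ_y = 217.0 MPa, ρ = 1826 kg/m³
  alloy X: M = 127 kN·m/kg
  alloy U: M = 119 kN·m/kg
  alloy R: M = 104 kN·m/kg
  alloy G: M = 70.4 kN·m/kg
  alloy Y: M = 46.7 kN·m/kg
The maximum is for alloy X.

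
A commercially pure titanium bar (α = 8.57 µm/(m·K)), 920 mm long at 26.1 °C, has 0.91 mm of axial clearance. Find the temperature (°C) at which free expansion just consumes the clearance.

142 °C

α·L₀·ΔT = 0.91 mm ⇒ ΔT = 0.91 / (8.57×10⁻⁶ × 920.0) = 115.4 K.
T = 26.1 + 115.4 = 141.5 °C.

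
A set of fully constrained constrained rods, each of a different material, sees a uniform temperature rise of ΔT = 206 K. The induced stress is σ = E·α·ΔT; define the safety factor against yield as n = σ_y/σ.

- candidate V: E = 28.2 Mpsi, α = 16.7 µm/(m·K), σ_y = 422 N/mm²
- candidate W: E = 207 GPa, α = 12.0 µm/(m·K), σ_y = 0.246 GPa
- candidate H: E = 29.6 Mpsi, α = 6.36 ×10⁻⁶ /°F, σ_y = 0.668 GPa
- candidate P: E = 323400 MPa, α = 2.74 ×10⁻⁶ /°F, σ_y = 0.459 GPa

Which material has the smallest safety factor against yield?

candidate W

In consistent units (E in GPa, α in ×10⁻⁶/K, σ_y in MPa):
  candidate V: E = 194.4, α = 16.7, σ_y = 422.0 → σ = 669 MPa, n = 0.631
  candidate W: E = 207.0, α = 12.0, σ_y = 246.0 → σ = 512 MPa, n = 0.481
  candidate H: E = 204.1, α = 11.4, σ_y = 668.0 → σ = 481 MPa, n = 1.39
  candidate P: E = 323.4, α = 4.93, σ_y = 459.0 → σ = 329 MPa, n = 1.40
Candidate W has the lowest safety factor, n = 0.481.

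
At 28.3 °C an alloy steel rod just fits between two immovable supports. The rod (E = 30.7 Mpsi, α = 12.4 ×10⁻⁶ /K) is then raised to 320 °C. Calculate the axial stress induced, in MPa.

766 MPa

E = 30.7 Mpsi = 211.7 GPa.
ΔT = 291.7 K. Constrained thermal stress σ = E·α·ΔT = 211.7×10³ MPa × 12.4×10⁻⁶ × 291.7 = 766 MPa (compressive).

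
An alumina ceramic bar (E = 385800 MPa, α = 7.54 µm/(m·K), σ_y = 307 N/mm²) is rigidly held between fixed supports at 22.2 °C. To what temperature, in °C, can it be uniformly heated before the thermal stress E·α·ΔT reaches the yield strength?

E = 385800 MPa = 385.8 GPa.
σ_y = 307 N/mm² = 307.0 MPa.
E·α·ΔT = 307.0 MPa ⇒ ΔT = 307.0 / (385.8×10³ × 7.54×10⁻⁶) = 105.5 K.
T = 22.2 + 105.5 = 127.7 °C.

128 °C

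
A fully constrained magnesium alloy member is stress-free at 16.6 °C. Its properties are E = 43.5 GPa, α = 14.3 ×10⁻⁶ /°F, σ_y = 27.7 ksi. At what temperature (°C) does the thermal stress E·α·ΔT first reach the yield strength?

187 °C

α = 14.3×10⁻⁶/°F × 9/5 = 25.7×10⁻⁶/K.
σ_y = 27.7 ksi = 191.0 MPa.
E·α·ΔT = 191.0 MPa ⇒ ΔT = 191.0 / (43.50×10³ × 25.7×10⁻⁶) = 170.6 K.
T = 16.6 + 170.6 = 187.2 °C.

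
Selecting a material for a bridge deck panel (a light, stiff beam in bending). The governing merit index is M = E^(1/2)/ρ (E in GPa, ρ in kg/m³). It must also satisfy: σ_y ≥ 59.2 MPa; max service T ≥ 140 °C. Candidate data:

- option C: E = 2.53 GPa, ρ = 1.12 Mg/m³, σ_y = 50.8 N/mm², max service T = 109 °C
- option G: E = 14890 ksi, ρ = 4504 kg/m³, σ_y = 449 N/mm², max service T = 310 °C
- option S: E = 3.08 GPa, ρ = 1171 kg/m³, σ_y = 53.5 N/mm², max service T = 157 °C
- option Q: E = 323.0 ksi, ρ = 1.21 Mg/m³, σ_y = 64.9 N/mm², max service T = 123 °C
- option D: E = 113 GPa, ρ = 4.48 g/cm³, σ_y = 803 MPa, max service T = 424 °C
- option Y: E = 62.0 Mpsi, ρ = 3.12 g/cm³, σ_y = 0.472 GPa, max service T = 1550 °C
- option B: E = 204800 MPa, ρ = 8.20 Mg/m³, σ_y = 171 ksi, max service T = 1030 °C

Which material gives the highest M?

option Y

Screen on constraints: σ_y ≥ 59.2 MPa; max service T ≥ 140 °C. Survivors: option G, option D, option Y, option B.
Convert each candidate to consistent units, then evaluate M:
  option G: E = 102.7 GPa, ρ = 4504 kg/m³
  option D: E = 113.0 GPa, ρ = 4480 kg/m³
  option Y: E = 427.5 GPa, ρ = 3120 kg/m³
  option B: E = 204.8 GPa, ρ = 8200 kg/m³
  option Y: M = 6.63×10⁻³
  option D: M = 2.37×10⁻³
  option G: M = 2.25×10⁻³
  option B: M = 1.75×10⁻³
Option Y ranks first.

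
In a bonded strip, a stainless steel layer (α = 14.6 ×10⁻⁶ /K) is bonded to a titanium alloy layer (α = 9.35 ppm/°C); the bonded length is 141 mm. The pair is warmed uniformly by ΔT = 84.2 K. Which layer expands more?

α(stainless steel) = 14.6×10⁻⁶/K vs α(titanium alloy) = 9.35×10⁻⁶/K.
Higher α expands more for the same ΔT: stainless steel.

stainless steel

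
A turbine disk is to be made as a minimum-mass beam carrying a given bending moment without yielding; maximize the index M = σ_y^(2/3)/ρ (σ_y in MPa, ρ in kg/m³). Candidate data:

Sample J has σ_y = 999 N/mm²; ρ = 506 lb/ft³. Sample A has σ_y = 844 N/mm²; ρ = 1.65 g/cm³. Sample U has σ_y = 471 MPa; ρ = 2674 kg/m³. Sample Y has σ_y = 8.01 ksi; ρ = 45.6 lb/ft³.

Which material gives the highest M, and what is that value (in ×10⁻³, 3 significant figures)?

sample A, M = 54.1×10⁻³

In SI units:
  sample J: σ_y = 999.0 MPa, ρ = 8105 kg/m³
  sample A: σ_y = 844.0 MPa, ρ = 1650 kg/m³
  sample U: σ_y = 471.0 MPa, ρ = 2674 kg/m³
  sample Y: σ_y = 55.23 MPa, ρ = 730.4 kg/m³
  sample A: M = 54.1×10⁻³
  sample U: M = 22.6×10⁻³
  sample Y: M = 19.9×10⁻³
  sample J: M = 12.3×10⁻³
The maximum is for sample A.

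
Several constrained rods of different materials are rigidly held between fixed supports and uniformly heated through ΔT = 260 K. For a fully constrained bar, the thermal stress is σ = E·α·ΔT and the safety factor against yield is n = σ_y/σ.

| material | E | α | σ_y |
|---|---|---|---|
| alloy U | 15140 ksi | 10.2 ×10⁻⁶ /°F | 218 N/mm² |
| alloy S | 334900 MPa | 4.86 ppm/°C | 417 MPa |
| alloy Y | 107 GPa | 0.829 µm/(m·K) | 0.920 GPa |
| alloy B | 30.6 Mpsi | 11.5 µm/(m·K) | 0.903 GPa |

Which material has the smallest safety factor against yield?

alloy U

Per material, after unit conversion:
  alloy U: E = 104.4, α = 18.4, σ_y = 218.0 → σ = 498 MPa, n = 0.437
  alloy S: E = 334.9, α = 4.86, σ_y = 417.0 → σ = 423 MPa, n = 0.985
  alloy Y: E = 107.0, α = 0.829, σ_y = 920.0 → σ = 23.1 MPa, n = 39.9
  alloy B: E = 211.0, α = 11.5, σ_y = 903.0 → σ = 631 MPa, n = 1.43
The minimum is alloy U at n = 0.437.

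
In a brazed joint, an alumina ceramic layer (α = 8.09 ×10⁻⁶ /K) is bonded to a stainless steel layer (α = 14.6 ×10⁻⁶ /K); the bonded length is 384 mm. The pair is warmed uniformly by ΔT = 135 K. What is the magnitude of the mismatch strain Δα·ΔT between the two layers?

Δα = |8.09 − 14.6|×10⁻⁶/K = 6.51×10⁻⁶/K.
Mismatch strain = Δα·ΔT = 6.51×10⁻⁶ × 135.0 = 8.79×10⁻⁴.

8.79×10⁻⁴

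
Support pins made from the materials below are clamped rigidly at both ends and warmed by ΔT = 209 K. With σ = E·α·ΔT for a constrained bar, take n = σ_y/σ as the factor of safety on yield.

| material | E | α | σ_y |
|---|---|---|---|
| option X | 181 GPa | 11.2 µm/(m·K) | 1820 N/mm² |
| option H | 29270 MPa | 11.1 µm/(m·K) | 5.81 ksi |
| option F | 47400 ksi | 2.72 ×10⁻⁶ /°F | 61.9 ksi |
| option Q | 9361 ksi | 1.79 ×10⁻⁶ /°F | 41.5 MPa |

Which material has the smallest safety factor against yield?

option H

Per material, after unit conversion:
  option X: E = 181.0, α = 11.2, σ_y = 1820 → σ = 424 MPa, n = 4.30
  option H: E = 29.27, α = 11.1, σ_y = 40.06 → σ = 67.9 MPa, n = 0.590
  option F: E = 326.8, α = 4.90, σ_y = 426.8 → σ = 334 MPa, n = 1.28
  option Q: E = 64.54, α = 3.22, σ_y = 41.50 → σ = 43.5 MPa, n = 0.955
Smallest n: option H with n = 0.590.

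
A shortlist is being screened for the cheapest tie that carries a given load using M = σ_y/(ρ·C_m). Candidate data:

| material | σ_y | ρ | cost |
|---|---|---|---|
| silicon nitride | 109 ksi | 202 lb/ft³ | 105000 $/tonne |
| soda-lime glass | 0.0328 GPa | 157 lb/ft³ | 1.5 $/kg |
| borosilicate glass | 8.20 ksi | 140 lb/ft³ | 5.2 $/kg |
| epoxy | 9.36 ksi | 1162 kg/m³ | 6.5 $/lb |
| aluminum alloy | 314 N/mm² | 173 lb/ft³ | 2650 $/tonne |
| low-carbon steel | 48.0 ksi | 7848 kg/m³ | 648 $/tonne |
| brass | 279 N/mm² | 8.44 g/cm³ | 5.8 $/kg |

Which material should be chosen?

low-carbon steel

After converting to SI:
  silicon nitride: σ_y = 751.5 MPa, ρ = 3236 kg/m³, cost = 105.0 $/kg
  soda-lime glass: σ_y = 32.80 MPa, ρ = 2515 kg/m³, cost = 1.500 $/kg
  borosilicate glass: σ_y = 56.54 MPa, ρ = 2243 kg/m³, cost = 5.200 $/kg
  epoxy: σ_y = 64.53 MPa, ρ = 1162 kg/m³, cost = 14.33 $/kg
  aluminum alloy: σ_y = 314.0 MPa, ρ = 2771 kg/m³, cost = 2.650 $/kg
  low-carbon steel: σ_y = 330.9 MPa, ρ = 7848 kg/m³, cost = 0.6480 $/kg
  brass: σ_y = 279.0 MPa, ρ = 8440 kg/m³, cost = 5.800 $/kg
  low-carbon steel: M = 65.1 kN·m per $
  aluminum alloy: M = 42.8 kN·m per $
  soda-lime glass: M = 8.69 kN·m per $
  brass: M = 5.70 kN·m per $
  borosilicate glass: M = 4.85 kN·m per $
  epoxy: M = 3.88 kN·m per $
  silicon nitride: M = 2.21 kN·m per $
Low-carbon steel ranks first.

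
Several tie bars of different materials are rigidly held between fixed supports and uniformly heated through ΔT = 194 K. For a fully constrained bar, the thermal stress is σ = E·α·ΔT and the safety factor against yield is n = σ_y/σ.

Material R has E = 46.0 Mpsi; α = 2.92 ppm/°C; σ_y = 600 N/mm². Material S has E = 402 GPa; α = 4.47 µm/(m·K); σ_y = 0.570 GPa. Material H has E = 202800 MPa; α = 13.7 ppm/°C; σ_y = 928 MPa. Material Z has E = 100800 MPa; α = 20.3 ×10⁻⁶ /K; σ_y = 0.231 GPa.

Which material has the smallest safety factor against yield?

material Z

Converting E to GPa, α to ×10⁻⁶/K, σ_y to MPa, then σ and n for each:
  material R: E = 317.2, α = 2.92, σ_y = 600.0 → σ = 180 MPa, n = 3.34
  material S: E = 402.0, α = 4.47, σ_y = 570.0 → σ = 349 MPa, n = 1.64
  material H: E = 202.8, α = 13.7, σ_y = 928.0 → σ = 539 MPa, n = 1.72
  material Z: E = 100.8, α = 20.3, σ_y = 231.0 → σ = 397 MPa, n = 0.582
Smallest n: material Z with n = 0.582.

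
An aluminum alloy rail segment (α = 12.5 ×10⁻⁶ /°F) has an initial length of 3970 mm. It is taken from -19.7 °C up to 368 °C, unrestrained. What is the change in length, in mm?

Convert α: 12.5×10⁻⁶/°F × (9/5) = 22.5×10⁻⁶/K.
ΔT = 368 − (-19.7) = 387.7 K.
ΔL = α·L₀·ΔT = 22.5×10⁻⁶ × 3970 mm × 387.7 K = 34.6 mm.

34.6 mm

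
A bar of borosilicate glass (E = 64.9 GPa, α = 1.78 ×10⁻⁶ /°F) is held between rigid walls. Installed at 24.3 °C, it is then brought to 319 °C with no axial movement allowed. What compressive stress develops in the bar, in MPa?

α = 1.78×10⁻⁶/°F × 9/5 = 3.20×10⁻⁶/K.
ΔT = 294.7 K. Constrained thermal stress σ = E·α·ΔT = 64.90×10³ MPa × 3.20×10⁻⁶ × 294.7 = 61.3 MPa (compressive).

61.3 MPa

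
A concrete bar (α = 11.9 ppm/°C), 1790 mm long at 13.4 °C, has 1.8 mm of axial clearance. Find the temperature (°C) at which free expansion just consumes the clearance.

97.9 °C

α·L₀·ΔT = 1.8 mm ⇒ ΔT = 1.8 / (11.9×10⁻⁶ × 1790.0) = 84.50 K.
T = 13.4 + 84.50 = 97.90 °C.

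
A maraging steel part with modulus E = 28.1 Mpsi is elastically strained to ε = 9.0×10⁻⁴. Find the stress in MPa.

174 MPa

E = 28.1 Mpsi = 193.7 GPa.
σ = E·ε = 193700 MPa × 9.0×10⁻⁴ = 174 MPa.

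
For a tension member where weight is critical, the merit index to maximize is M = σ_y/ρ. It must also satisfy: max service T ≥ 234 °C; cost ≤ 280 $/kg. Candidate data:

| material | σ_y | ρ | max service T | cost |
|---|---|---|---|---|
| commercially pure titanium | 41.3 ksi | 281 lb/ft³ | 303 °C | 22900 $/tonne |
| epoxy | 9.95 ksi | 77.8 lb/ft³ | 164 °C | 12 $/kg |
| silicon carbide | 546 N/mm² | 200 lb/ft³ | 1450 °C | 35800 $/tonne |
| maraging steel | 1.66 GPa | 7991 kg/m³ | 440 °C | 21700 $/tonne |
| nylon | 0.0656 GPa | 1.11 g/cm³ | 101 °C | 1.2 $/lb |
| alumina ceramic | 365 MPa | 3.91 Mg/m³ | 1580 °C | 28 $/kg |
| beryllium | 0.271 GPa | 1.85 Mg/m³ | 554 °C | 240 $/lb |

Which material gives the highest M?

Screen on constraints: max service T ≥ 234 °C; cost ≤ 280 $/kg. Survivors: commercially pure titanium, silicon carbide, maraging steel, alumina ceramic.
Convert each candidate to consistent units, then evaluate M:
  commercially pure titanium: σ_y = 284.8 MPa, ρ = 4501 kg/m³
  silicon carbide: σ_y = 546.0 MPa, ρ = 3204 kg/m³
  maraging steel: σ_y = 1660 MPa, ρ = 7991 kg/m³
  alumina ceramic: σ_y = 365.0 MPa, ρ = 3910 kg/m³
  maraging steel: M = 208 kN·m/kg
  silicon carbide: M = 170 kN·m/kg
  alumina ceramic: M = 93.4 kN·m/kg
  commercially pure titanium: M = 63.3 kN·m/kg
Maraging steel has the largest M.

maraging steel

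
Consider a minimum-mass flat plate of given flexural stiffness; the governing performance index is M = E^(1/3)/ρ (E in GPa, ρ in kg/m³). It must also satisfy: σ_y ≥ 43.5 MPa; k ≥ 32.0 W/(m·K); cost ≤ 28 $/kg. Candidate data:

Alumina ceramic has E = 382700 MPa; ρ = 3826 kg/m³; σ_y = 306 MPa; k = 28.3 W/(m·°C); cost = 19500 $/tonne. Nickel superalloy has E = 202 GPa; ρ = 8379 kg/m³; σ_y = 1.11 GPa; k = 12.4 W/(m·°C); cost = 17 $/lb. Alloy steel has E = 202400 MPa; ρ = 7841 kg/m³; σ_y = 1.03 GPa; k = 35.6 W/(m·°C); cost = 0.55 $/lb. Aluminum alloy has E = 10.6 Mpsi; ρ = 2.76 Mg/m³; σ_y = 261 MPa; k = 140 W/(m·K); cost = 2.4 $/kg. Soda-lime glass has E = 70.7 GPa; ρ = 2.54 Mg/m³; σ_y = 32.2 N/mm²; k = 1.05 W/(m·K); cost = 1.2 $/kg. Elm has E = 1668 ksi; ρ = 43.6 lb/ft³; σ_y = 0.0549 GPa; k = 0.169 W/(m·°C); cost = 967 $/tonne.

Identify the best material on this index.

Screen on constraints: σ_y ≥ 43.5 MPa; k ≥ 32.0 W/(m·K); cost ≤ 28 $/kg. Survivors: alloy steel, aluminum alloy.
Convert each candidate to consistent units, then evaluate M:
  alloy steel: E = 202.4 GPa, ρ = 7841 kg/m³
  aluminum alloy: E = 73.08 GPa, ρ = 2760 kg/m³
  aluminum alloy: M = 1.51×10⁻³
  alloy steel: M = 0.749×10⁻³
Highest index: aluminum alloy.

aluminum alloy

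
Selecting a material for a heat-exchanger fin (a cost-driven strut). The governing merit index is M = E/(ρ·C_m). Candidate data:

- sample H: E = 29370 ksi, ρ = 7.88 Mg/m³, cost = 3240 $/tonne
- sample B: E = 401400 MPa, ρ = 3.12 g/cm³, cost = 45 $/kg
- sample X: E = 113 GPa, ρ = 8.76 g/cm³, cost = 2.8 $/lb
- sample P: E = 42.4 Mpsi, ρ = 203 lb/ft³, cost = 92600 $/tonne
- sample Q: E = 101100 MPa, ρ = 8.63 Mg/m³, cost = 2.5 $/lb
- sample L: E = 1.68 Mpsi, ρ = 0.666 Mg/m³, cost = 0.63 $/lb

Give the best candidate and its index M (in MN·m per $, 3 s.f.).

Convert each candidate to consistent units, then evaluate M:
  sample H: E = 202.5 GPa, ρ = 7880 kg/m³, cost = 3.240 $/kg
  sample B: E = 401.4 GPa, ρ = 3120 kg/m³, cost = 45.00 $/kg
  sample X: E = 113.0 GPa, ρ = 8760 kg/m³, cost = 6.173 $/kg
  sample P: E = 292.3 GPa, ρ = 3252 kg/m³, cost = 92.60 $/kg
  sample Q: E = 101.1 GPa, ρ = 8630 kg/m³, cost = 5.511 $/kg
  sample L: E = 11.58 GPa, ρ = 666.0 kg/m³, cost = 1.389 $/kg
  sample L: M = 12.5 MN·m per $
  sample H: M = 7.93 MN·m per $
  sample B: M = 2.86 MN·m per $
  sample Q: M = 2.13 MN·m per $
  sample X: M = 2.09 MN·m per $
  sample P: M = 0.971 MN·m per $
Sample L ranks first.

sample L, M = 12.5 MN·m per $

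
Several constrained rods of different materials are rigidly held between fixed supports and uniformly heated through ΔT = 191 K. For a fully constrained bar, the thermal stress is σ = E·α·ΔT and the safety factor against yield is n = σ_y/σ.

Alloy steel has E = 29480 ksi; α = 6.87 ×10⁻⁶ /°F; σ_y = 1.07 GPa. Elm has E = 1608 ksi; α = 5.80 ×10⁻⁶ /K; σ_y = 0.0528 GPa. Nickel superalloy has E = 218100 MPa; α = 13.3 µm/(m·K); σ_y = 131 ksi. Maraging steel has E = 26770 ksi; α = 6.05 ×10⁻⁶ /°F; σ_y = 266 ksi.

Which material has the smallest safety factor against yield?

With everything in SI (GPa, ×10⁻⁶/K, MPa):
  alloy steel: E = 203.3, α = 12.4, σ_y = 1070 → σ = 480 MPa, n = 2.23
  elm: E = 11.09, α = 5.80, σ_y = 52.80 → σ = 12.3 MPa, n = 4.30
  nickel superalloy: E = 218.1, α = 13.3, σ_y = 903.2 → σ = 554 MPa, n = 1.63
  maraging steel: E = 184.6, α = 10.9, σ_y = 1834 → σ = 384 MPa, n = 4.78
The minimum is nickel superalloy at n = 1.63.

nickel superalloy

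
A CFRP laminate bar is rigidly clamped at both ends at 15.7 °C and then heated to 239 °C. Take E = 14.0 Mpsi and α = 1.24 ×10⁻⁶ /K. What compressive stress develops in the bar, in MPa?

26.7 MPa

E = 14.0 Mpsi = 96.53 GPa.
ΔT = 223.3 K. Constrained thermal stress σ = E·α·ΔT = 96.53×10³ MPa × 1.24×10⁻⁶ × 223.3 = 26.7 MPa (compressive).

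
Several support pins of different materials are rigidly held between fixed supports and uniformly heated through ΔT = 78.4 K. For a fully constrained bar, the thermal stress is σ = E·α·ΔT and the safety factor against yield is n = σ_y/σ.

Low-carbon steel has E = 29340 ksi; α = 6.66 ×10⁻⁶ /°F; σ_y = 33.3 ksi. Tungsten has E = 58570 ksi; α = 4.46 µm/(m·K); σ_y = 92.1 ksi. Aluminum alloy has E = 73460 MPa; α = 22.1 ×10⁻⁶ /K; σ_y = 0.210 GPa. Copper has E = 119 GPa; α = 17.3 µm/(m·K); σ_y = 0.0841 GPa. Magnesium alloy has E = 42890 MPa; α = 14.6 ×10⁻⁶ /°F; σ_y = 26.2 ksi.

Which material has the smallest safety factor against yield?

With everything in SI (GPa, ×10⁻⁶/K, MPa):
  low-carbon steel: E = 202.3, α = 12.0, σ_y = 229.6 → σ = 190 MPa, n = 1.21
  tungsten: E = 403.8, α = 4.46, σ_y = 635.0 → σ = 141 MPa, n = 4.50
  aluminum alloy: E = 73.46, α = 22.1, σ_y = 210.0 → σ = 127 MPa, n = 1.65
  copper: E = 119.0, α = 17.3, σ_y = 84.10 → σ = 161 MPa, n = 0.521
  magnesium alloy: E = 42.89, α = 26.3, σ_y = 180.6 → σ = 88.4 MPa, n = 2.04
The minimum is copper at n = 0.521.

copper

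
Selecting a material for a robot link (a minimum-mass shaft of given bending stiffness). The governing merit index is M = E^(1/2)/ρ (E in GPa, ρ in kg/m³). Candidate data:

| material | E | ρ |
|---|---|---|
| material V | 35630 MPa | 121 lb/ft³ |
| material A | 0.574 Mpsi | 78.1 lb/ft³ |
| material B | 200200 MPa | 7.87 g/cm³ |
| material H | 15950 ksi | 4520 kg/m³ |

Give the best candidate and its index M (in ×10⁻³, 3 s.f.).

material V, M = 3.08×10⁻³

After converting to SI:
  material V: E = 35.63 GPa, ρ = 1938 kg/m³
  material A: E = 3.958 GPa, ρ = 1251 kg/m³
  material B: E = 200.2 GPa, ρ = 7870 kg/m³
  material H: E = 110.0 GPa, ρ = 4520 kg/m³
  material V: M = 3.08×10⁻³
  material H: M = 2.32×10⁻³
  material B: M = 1.80×10⁻³
  material A: M = 1.59×10⁻³
Material V has the largest M.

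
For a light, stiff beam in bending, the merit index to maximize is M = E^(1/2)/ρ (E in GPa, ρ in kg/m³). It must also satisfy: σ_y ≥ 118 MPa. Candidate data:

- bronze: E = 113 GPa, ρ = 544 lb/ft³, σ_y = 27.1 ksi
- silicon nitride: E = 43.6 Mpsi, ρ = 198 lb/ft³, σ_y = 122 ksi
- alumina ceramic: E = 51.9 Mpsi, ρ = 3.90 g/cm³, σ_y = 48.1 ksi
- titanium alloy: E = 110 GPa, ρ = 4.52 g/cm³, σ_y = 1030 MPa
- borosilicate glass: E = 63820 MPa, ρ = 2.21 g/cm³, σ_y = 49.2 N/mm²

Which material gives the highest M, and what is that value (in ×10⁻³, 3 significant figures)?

silicon nitride, M = 5.47×10⁻³

Screen on constraints: σ_y ≥ 118 MPa. Survivors: bronze, silicon nitride, alumina ceramic, titanium alloy.
Convert each candidate to consistent units, then evaluate M:
  bronze: E = 113.0 GPa, ρ = 8714 kg/m³
  silicon nitride: E = 300.6 GPa, ρ = 3172 kg/m³
  alumina ceramic: E = 357.8 GPa, ρ = 3900 kg/m³
  titanium alloy: E = 110.0 GPa, ρ = 4520 kg/m³
  silicon nitride: M = 5.47×10⁻³
  alumina ceramic: M = 4.85×10⁻³
  titanium alloy: M = 2.32×10⁻³
  bronze: M = 1.22×10⁻³
Silicon nitride ranks first.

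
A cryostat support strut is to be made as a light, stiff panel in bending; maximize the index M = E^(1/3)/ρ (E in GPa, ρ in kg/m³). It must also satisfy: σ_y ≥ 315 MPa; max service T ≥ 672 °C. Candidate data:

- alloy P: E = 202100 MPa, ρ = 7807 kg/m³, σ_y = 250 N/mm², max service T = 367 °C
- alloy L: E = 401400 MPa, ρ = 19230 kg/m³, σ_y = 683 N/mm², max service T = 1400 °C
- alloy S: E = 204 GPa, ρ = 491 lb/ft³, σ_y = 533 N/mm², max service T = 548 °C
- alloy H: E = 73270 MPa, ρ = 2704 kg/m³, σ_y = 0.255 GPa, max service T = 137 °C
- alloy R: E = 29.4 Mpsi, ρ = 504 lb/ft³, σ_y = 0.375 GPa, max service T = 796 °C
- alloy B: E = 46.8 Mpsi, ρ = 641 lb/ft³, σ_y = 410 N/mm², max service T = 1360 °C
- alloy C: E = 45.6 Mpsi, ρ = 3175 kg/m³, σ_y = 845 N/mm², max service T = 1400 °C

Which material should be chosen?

Screen on constraints: σ_y ≥ 315 MPa; max service T ≥ 672 °C. Survivors: alloy L, alloy R, alloy B, alloy C.
Putting every candidate on a common basis:
  alloy L: E = 401.4 GPa, ρ = 19230 kg/m³
  alloy R: E = 202.7 GPa, ρ = 8073 kg/m³
  alloy B: E = 322.7 GPa, ρ = 10270 kg/m³
  alloy C: E = 314.4 GPa, ρ = 3175 kg/m³
  alloy C: M = 2.14×10⁻³
  alloy R: M = 0.728×10⁻³
  alloy B: M = 0.668×10⁻³
  alloy L: M = 0.384×10⁻³
The maximum is for alloy C.

alloy C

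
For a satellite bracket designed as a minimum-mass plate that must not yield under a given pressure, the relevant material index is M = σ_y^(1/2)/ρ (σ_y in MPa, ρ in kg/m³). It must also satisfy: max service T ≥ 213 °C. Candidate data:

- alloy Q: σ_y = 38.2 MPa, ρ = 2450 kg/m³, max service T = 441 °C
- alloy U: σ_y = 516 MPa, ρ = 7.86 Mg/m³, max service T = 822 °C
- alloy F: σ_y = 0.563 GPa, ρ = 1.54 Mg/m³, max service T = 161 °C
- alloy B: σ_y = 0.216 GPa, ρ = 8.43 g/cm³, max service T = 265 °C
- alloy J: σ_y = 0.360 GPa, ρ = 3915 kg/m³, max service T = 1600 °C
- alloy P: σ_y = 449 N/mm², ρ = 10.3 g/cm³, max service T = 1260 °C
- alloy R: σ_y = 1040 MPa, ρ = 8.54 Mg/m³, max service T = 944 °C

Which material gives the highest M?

alloy J

Screen on constraints: max service T ≥ 213 °C. Survivors: alloy Q, alloy U, alloy B, alloy J, alloy P, alloy R.
Putting every candidate on a common basis:
  alloy Q: σ_y = 38.20 MPa, ρ = 2450 kg/m³
  alloy U: σ_y = 516.0 MPa, ρ = 7860 kg/m³
  alloy B: σ_y = 216.0 MPa, ρ = 8430 kg/m³
  alloy J: σ_y = 360.0 MPa, ρ = 3915 kg/m³
  alloy P: σ_y = 449.0 MPa, ρ = 10300 kg/m³
  alloy R: σ_y = 1040 MPa, ρ = 8540 kg/m³
  alloy J: M = 4.85×10⁻³
  alloy R: M = 3.78×10⁻³
  alloy U: M = 2.89×10⁻³
  alloy Q: M = 2.52×10⁻³
  alloy P: M = 2.06×10⁻³
  alloy B: M = 1.74×10⁻³
Highest index: alloy J.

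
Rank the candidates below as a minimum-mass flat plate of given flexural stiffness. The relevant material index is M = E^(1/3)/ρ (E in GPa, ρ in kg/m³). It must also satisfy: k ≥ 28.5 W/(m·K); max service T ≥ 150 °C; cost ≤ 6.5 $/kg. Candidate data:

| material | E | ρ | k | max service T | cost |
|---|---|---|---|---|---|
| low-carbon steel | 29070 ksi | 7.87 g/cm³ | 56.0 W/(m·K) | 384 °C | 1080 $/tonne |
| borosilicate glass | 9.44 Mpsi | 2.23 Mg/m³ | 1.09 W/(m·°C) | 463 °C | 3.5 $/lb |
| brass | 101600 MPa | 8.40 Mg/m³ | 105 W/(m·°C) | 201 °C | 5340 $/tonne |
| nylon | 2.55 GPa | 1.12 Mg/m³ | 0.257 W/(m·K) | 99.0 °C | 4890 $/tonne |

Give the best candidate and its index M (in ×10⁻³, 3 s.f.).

low-carbon steel, M = 0.744×10⁻³

Screen on constraints: k ≥ 28.5 W/(m·K); max service T ≥ 150 °C; cost ≤ 6.5 $/kg. Survivors: low-carbon steel, brass.
Putting every candidate on a common basis:
  low-carbon steel: E = 200.4 GPa, ρ = 7870 kg/m³
  brass: E = 101.6 GPa, ρ = 8400 kg/m³
  low-carbon steel: M = 0.744×10⁻³
  brass: M = 0.556×10⁻³
Low-carbon steel ranks first.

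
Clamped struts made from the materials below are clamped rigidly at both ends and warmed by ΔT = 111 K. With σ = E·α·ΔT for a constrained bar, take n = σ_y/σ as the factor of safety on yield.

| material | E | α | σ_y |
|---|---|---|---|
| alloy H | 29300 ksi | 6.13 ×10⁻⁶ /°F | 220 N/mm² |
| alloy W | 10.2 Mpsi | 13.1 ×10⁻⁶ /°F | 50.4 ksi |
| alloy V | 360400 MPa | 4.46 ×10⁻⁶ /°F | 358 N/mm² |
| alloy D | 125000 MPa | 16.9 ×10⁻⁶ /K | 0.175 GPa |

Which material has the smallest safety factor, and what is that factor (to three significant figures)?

Converting E to GPa, α to ×10⁻⁶/K, σ_y to MPa, then σ and n for each:
  alloy H: E = 202.0, α = 11.0, σ_y = 220.0 → σ = 247 MPa, n = 0.889
  alloy W: E = 70.33, α = 23.6, σ_y = 347.5 → σ = 184 MPa, n = 1.89
  alloy V: E = 360.4, α = 8.03, σ_y = 358.0 → σ = 321 MPa, n = 1.11
  alloy D: E = 125.0, α = 16.9, σ_y = 175.0 → σ = 234 MPa, n = 0.746
The minimum is alloy D at n = 0.746.

alloy D, n = 0.746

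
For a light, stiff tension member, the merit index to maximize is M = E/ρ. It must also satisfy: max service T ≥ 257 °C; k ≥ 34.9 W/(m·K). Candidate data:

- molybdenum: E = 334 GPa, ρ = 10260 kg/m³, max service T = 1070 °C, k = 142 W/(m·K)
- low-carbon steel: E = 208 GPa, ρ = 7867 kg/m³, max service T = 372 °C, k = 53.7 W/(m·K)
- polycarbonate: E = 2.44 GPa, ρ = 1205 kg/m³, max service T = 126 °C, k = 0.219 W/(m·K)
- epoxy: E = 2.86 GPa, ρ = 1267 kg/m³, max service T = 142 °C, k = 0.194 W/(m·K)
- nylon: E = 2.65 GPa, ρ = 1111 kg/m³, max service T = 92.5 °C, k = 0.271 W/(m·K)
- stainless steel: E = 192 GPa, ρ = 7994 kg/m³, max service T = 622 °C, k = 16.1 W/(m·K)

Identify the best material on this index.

molybdenum

Screen on constraints: max service T ≥ 257 °C; k ≥ 34.9 W/(m·K). Survivors: molybdenum, low-carbon steel.
Computing M directly (units already consistent):
  molybdenum: M = 32.6 MN·m/kg
  low-carbon steel: M = 26.4 MN·m/kg
Molybdenum has the largest M.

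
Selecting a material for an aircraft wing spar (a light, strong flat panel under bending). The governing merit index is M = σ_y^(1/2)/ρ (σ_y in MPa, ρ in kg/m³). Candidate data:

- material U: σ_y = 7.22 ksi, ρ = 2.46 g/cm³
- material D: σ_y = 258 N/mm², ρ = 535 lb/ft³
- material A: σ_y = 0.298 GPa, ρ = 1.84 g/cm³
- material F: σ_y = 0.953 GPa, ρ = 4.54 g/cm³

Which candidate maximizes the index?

After converting to SI:
  material U: σ_y = 49.78 MPa, ρ = 2460 kg/m³
  material D: σ_y = 258.0 MPa, ρ = 8570 kg/m³
  material A: σ_y = 298.0 MPa, ρ = 1840 kg/m³
  material F: σ_y = 953.0 MPa, ρ = 4540 kg/m³
  material A: M = 9.38×10⁻³
  material F: M = 6.80×10⁻³
  material U: M = 2.87×10⁻³
  material D: M = 1.87×10⁻³
Material A has the largest M.

material A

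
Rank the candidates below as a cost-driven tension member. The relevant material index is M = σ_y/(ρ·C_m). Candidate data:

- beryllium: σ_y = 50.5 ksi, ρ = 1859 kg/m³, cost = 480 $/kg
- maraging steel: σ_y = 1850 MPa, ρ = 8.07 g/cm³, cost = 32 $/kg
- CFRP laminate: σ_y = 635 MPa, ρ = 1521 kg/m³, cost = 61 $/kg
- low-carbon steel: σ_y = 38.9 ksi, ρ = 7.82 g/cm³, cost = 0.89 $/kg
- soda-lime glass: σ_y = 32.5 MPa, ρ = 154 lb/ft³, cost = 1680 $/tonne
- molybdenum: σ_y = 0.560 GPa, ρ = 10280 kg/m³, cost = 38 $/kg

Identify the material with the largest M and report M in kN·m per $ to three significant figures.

Normalizing units and computing the index:
  beryllium: σ_y = 348.2 MPa, ρ = 1859 kg/m³, cost = 480.0 $/kg
  maraging steel: σ_y = 1850 MPa, ρ = 8070 kg/m³, cost = 32.00 $/kg
  CFRP laminate: σ_y = 635.0 MPa, ρ = 1521 kg/m³, cost = 61.00 $/kg
  low-carbon steel: σ_y = 268.2 MPa, ρ = 7820 kg/m³, cost = 0.8900 $/kg
  soda-lime glass: σ_y = 32.50 MPa, ρ = 2467 kg/m³, cost = 1.680 $/kg
  molybdenum: σ_y = 560.0 MPa, ρ = 10280 kg/m³, cost = 38.00 $/kg
  low-carbon steel: M = 38.5 kN·m per $
  soda-lime glass: M = 7.84 kN·m per $
  maraging steel: M = 7.16 kN·m per $
  CFRP laminate: M = 6.84 kN·m per $
  molybdenum: M = 1.43 kN·m per $
  beryllium: M = 0.390 kN·m per $
The maximum is for low-carbon steel.

low-carbon steel, M = 38.5 kN·m per $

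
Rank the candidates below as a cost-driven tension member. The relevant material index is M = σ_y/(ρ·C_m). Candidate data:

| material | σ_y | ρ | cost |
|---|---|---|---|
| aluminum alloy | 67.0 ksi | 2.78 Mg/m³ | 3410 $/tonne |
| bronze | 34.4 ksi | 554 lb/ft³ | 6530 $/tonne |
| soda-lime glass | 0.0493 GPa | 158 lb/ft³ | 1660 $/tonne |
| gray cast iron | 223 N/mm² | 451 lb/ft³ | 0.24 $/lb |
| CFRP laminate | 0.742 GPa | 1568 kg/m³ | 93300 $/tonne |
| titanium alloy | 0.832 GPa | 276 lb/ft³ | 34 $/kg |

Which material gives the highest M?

gray cast iron

Normalizing units and computing the index:
  aluminum alloy: σ_y = 461.9 MPa, ρ = 2780 kg/m³, cost = 3.410 $/kg
  bronze: σ_y = 237.2 MPa, ρ = 8874 kg/m³, cost = 6.530 $/kg
  soda-lime glass: σ_y = 49.30 MPa, ρ = 2531 kg/m³, cost = 1.660 $/kg
  gray cast iron: σ_y = 223.0 MPa, ρ = 7224 kg/m³, cost = 0.5291 $/kg
  CFRP laminate: σ_y = 742.0 MPa, ρ = 1568 kg/m³, cost = 93.30 $/kg
  titanium alloy: σ_y = 832.0 MPa, ρ = 4421 kg/m³, cost = 34.00 $/kg
  gray cast iron: M = 58.3 kN·m per $
  aluminum alloy: M = 48.7 kN·m per $
  soda-lime glass: M = 11.7 kN·m per $
  titanium alloy: M = 5.53 kN·m per $
  CFRP laminate: M = 5.07 kN·m per $
  bronze: M = 4.09 kN·m per $
Gray cast iron has the largest M.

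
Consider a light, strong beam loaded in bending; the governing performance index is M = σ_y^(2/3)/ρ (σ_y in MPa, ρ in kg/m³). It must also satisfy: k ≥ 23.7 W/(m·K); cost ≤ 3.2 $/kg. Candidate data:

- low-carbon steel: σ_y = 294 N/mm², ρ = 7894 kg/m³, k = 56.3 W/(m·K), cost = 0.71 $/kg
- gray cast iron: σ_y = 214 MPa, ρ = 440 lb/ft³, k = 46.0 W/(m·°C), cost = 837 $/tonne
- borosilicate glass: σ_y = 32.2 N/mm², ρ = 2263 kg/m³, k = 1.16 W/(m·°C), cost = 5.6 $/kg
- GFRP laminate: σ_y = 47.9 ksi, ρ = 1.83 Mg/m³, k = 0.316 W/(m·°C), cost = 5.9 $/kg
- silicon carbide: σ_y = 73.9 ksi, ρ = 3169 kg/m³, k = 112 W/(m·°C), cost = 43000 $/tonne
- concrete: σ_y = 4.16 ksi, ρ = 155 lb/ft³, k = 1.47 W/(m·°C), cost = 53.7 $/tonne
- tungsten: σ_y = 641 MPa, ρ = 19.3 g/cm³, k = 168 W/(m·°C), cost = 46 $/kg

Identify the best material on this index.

Screen on constraints: k ≥ 23.7 W/(m·K); cost ≤ 3.2 $/kg. Survivors: low-carbon steel, gray cast iron.
Convert each candidate to consistent units, then evaluate M:
  low-carbon steel: σ_y = 294.0 MPa, ρ = 7894 kg/m³
  gray cast iron: σ_y = 214.0 MPa, ρ = 7048 kg/m³
  low-carbon steel: M = 5.60×10⁻³
  gray cast iron: M = 5.08×10⁻³
Low-carbon steel ranks first.

low-carbon steel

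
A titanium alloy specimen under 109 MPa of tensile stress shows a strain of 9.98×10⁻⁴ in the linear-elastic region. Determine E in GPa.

E = σ/ε = 109 MPa / 9.98×10⁻⁴ = 109200 MPa = 109 GPa.

109 GPa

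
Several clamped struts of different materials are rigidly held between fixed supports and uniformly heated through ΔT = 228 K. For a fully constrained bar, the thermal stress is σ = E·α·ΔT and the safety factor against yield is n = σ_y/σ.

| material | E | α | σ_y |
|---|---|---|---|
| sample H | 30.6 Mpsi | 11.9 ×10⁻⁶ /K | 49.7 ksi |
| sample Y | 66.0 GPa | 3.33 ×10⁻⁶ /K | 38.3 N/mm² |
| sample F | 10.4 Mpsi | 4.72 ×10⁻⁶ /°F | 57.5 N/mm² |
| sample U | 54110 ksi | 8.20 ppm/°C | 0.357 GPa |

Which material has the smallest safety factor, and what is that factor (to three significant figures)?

With everything in SI (GPa, ×10⁻⁶/K, MPa):
  sample H: E = 211.0, α = 11.9, σ_y = 342.7 → σ = 572 MPa, n = 0.599
  sample Y: E = 66.00, α = 3.33, σ_y = 38.30 → σ = 50.1 MPa, n = 0.764
  sample F: E = 71.71, α = 8.50, σ_y = 57.50 → σ = 139 MPa, n = 0.414
  sample U: E = 373.1, α = 8.20, σ_y = 357.0 → σ = 698 MPa, n = 0.512
Smallest n: sample F with n = 0.414.

sample F, n = 0.414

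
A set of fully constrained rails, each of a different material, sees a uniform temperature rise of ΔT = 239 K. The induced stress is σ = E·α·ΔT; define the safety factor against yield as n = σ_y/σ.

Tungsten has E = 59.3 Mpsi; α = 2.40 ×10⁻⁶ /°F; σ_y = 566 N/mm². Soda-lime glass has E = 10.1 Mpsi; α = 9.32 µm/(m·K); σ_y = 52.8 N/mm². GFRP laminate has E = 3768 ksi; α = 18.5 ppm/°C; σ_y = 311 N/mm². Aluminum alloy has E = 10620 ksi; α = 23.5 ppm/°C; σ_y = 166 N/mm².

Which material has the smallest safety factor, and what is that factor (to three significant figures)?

In consistent units (E in GPa, α in ×10⁻⁶/K, σ_y in MPa):
  tungsten: E = 408.9, α = 4.32, σ_y = 566.0 → σ = 422 MPa, n = 1.34
  soda-lime glass: E = 69.64, α = 9.32, σ_y = 52.80 → σ = 155 MPa, n = 0.340
  GFRP laminate: E = 25.98, α = 18.5, σ_y = 311.0 → σ = 115 MPa, n = 2.71
  aluminum alloy: E = 73.22, α = 23.5, σ_y = 166.0 → σ = 411 MPa, n = 0.404
The minimum is soda-lime glass at n = 0.340.

soda-lime glass, n = 0.340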